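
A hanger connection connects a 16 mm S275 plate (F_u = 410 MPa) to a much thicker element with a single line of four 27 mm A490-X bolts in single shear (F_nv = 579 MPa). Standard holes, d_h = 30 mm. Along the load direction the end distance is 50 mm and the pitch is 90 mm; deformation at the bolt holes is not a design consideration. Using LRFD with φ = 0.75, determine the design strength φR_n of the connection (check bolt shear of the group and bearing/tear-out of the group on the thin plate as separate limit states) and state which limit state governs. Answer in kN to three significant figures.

Bolt shear: A_b = π·27²/4 = 572.6 mm²; R_n = 579 × 572.6 × 4 × 1 / 1000 = 1326 kN → 0.75 × 1326 = 995 kN.
Bearing (1.5 l_c t F_u ≤ 3.0 d t F_u): upper limit = 3.0·27·16·410 / 1000 = 531.4 kN.
  Edge l_c = 50 − 30/2 = 35 → r_n = 344.4 kN; interior l_c = 90 − 30 = 60 → r_n = 531.4 kN.
  R_n,bearing = 1·344.4 + 3·531.4 = 1938 kN → 0.75 × 1938 = 1450 kN.
Bolt shear governs: 995 kN.

995 kN (bolt shear governs)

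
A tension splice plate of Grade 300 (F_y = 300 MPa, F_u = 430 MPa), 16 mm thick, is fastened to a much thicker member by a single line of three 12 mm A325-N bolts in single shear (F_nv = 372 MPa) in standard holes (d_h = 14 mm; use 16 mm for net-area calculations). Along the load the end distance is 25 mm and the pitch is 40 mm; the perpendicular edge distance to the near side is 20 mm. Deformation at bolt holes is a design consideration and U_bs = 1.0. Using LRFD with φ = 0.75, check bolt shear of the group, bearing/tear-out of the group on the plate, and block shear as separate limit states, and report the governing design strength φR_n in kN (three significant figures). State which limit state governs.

94.7 kN (bolt shear governs)

Bolt shear: A_b = π·12²/4 = 113.1 mm²; R_n = 372 × 113.1 × 3 × 1 / 1000 = 126.2 kN → 0.75 × 126.2 = 94.7 kN.
Bearing: edge l_c = 18, r_n = 148.6 kN; interior l_c = 26, r_n = 198.1 kN; R_n = 148.6 + 2·198.1 = 544.9 kN → 409 kN.
Block shear: A_gv = 1680, A_nv = 1040, A_nt = 192 mm²; R_n = min(0.6F_uA_nv, 0.6F_yA_gv) + U_bs·F_u·A_nt = 350.9 kN → 263 kN.
Bolt shear governs: 94.7 kN.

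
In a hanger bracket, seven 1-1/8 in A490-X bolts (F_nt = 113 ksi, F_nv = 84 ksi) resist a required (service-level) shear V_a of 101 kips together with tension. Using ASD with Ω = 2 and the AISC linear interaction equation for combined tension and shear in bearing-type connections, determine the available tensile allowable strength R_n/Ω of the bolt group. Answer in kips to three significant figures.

375 kips

A_b = π·1.125²/4 = 0.994 in²; f_rv = 101 / (7 × 0.994) = 14.52 ksi.
F'_nt = 1.3 F_nt − (Ω F_nt / F_nv) f_rv = 1.3·113 − (2·113/84)·14.52 = 107.8 ksi, capped at F_nt → F'_nt = 107.8 ksi.
R_n = F'_nt · A_b · n = 107.8 × 0.994 × 7 = 750.4 kips.
Allowable strength R_n/Ω = 750.4 / 2 = 375 kips.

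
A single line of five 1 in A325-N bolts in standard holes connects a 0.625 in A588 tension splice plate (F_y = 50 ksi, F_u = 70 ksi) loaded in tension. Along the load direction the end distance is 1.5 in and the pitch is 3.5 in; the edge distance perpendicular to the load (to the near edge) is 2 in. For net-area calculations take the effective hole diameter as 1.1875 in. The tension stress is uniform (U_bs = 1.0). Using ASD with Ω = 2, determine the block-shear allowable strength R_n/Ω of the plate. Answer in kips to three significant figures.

Shear plane L_v = 1.5 + 4·3.5 = 15.5 in; A_gv = 15.5 × 0.625 = 9.688 in².
A_nv = (15.5 − 4.5·1.1875) × 0.625 = 6.348 in².
A_nt = (2 − 0.5·1.1875) × 0.625 = 0.8789 in².
0.6 F_u A_nv = 266.6 kips; 0.6 F_y A_gv = 290.6 kips → shear rupture governs the shear term.
R_n = 266.6 + 1.0 × 70 × 0.8789 = 328.1 kips.
Allowable strength R_n/Ω = 328.1 / 2 = 164 kips.

164 kips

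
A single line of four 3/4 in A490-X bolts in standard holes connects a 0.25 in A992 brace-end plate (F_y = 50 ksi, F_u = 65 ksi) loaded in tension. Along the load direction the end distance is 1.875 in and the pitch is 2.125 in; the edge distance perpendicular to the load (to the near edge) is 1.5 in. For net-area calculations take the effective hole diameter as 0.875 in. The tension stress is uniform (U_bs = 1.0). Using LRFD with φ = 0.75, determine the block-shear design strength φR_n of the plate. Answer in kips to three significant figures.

Shear plane L_v = 1.875 + 3·2.125 = 8.25 in; A_gv = 8.25 × 0.25 = 2.062 in².
A_nv = (8.25 − 3.5·0.875) × 0.25 = 1.297 in².
A_nt = (1.5 − 0.5·0.875) × 0.25 = 0.2656 in².
0.6 F_u A_nv = 50.58 kips; 0.6 F_y A_gv = 61.88 kips → shear rupture governs the shear term.
R_n = 50.58 + 1.0 × 65 × 0.2656 = 67.84 kips.
Design strength φR_n = 0.75 × 67.84 = 50.9 kips.

50.9 kips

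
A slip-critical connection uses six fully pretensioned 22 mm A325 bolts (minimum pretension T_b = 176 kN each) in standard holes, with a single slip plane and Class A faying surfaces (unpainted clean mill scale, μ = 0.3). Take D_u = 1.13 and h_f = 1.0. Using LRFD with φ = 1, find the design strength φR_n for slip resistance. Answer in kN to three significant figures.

358 kN

R_n = μ · D_u · h_f · T_b · n_s · n_b = 0.3 × 1.13 × 1.0 × 176 × 1 × 6 = 358 kN.
Design strength φR_n = 1 × 358 = 358 kN.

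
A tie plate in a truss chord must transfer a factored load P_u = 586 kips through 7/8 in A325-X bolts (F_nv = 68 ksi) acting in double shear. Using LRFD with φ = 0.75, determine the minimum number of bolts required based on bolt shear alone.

10 bolts

A_b = π·0.875²/4 = 0.6013 in².
Per-bolt design strength φR_n = 0.75 × 68 × 0.6013 × 2 = 61.33 kips.
n ≥ 586 / 61.33 = 9.554 → use 10 bolts.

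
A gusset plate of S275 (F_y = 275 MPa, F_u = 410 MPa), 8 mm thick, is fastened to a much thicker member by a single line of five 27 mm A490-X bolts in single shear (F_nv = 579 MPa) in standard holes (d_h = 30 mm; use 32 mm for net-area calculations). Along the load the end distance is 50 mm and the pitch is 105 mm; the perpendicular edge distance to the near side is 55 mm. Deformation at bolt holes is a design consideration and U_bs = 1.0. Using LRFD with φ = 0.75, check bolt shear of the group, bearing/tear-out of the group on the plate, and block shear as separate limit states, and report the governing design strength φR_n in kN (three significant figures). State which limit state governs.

Bolt shear: A_b = π·27²/4 = 572.6 mm²; R_n = 579 × 572.6 × 5 × 1 / 1000 = 1658 kN → 0.75 × 1658 = 1240 kN.
Bearing: edge l_c = 35, r_n = 137.8 kN; interior l_c = 75, r_n = 212.5 kN; R_n = 137.8 + 4·212.5 = 987.9 kN → 741 kN.
Block shear: A_gv = 3760, A_nv = 2608, A_nt = 312 mm²; R_n = min(0.6F_uA_nv, 0.6F_yA_gv) + U_bs·F_u·A_nt = 748.3 kN → 561 kN.
Block shear governs: 561 kN.

561 kN (block shear governs)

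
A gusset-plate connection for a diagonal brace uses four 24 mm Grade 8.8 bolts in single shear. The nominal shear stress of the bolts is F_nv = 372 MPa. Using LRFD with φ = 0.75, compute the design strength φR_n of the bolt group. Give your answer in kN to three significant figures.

505 kN

A_b = π × 24² / 4 = 452.4 mm².
R_n = F_nv · A_b · n · n_s = 372 × 452.4 × 4 × 1 / 1000 = 673.2 kN.
Design strength φR_n = 0.75 × 673.2 = 505 kN.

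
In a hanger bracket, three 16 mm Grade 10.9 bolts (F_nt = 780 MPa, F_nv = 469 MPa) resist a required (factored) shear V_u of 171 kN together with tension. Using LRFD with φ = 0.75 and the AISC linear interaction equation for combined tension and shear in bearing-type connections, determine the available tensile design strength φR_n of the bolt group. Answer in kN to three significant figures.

174 kN

A_b = π·16²/4 = 201.1 mm²; f_rv = 171 × 1000 / (3 × 201.1) = 283.5 MPa.
F'_nt = 1.3 F_nt − (F_nt / φF_nv) f_rv = 1.3·780 − (780/(0.75·469))·283.5 = 385.4 MPa, capped at F_nt → F'_nt = 385.4 MPa.
R_n = F'_nt · A_b · n = 385.4 × 201.1 × 3 / 1000 = 232.4 kN.
Design strength φR_n = 0.75 × 232.4 = 174 kN.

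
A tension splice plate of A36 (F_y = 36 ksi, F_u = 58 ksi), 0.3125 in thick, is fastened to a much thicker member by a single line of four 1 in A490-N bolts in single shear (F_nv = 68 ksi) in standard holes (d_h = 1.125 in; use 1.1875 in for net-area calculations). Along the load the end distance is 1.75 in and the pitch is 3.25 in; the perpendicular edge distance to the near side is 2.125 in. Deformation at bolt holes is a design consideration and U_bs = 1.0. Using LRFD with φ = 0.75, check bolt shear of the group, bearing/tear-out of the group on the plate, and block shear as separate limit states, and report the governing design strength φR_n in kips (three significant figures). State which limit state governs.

Bolt shear: A_b = π·1²/4 = 0.7854 in²; R_n = 68 × 0.7854 × 4 × 1 = 213.6 kips → 0.75 × 213.6 = 160 kips.
Bearing: edge l_c = 1.188, r_n = 25.83 kips; interior l_c = 2.125, r_n = 43.5 kips; R_n = 25.83 + 3·43.5 = 156.3 kips → 117 kips.
Block shear: A_gv = 3.594, A_nv = 2.295, A_nt = 0.4785 in²; R_n = min(0.6F_uA_nv, 0.6F_yA_gv) + U_bs·F_u·A_nt = 105.4 kips → 79 kips.
Block shear governs: 79 kips.

79 kips (block shear governs)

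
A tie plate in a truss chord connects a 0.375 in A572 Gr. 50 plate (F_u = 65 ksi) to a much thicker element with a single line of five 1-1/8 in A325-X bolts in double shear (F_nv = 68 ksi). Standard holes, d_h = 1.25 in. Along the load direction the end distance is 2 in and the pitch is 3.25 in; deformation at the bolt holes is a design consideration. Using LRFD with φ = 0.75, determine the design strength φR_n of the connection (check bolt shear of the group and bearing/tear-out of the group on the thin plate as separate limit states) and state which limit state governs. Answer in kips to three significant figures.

206 kips (bearing governs)

Bolt shear: A_b = π·1.125²/4 = 0.994 in²; R_n = 68 × 0.994 × 5 × 2 = 675.9 kips → 0.75 × 675.9 = 507 kips.
Bearing (1.2 l_c t F_u ≤ 2.4 d t F_u): upper limit = 2.4·1.125·0.375·65 = 65.81 kips.
  Edge l_c = 2 − 1.25/2 = 1.375 → r_n = 40.22 kips; interior l_c = 3.25 − 1.25 = 2 → r_n = 58.5 kips.
  R_n,bearing = 1·40.22 + 4·58.5 = 274.2 kips → 0.75 × 274.2 = 206 kips.
Bearing governs: 206 kips.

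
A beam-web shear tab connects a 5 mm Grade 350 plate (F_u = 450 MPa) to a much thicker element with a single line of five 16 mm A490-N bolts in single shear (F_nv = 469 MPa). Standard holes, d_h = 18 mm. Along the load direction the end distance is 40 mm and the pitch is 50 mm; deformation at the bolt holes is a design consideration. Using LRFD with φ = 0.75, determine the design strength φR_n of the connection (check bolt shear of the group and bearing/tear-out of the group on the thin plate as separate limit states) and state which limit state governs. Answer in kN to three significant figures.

322 kN (bearing governs)

Bolt shear: A_b = π·16²/4 = 201.1 mm²; R_n = 469 × 201.1 × 5 × 1 / 1000 = 471.5 kN → 0.75 × 471.5 = 354 kN.
Bearing (1.2 l_c t F_u ≤ 2.4 d t F_u): upper limit = 2.4·16·5·450 / 1000 = 86.4 kN.
  Edge l_c = 40 − 18/2 = 31 → r_n = 83.7 kN; interior l_c = 50 − 18 = 32 → r_n = 86.4 kN.
  R_n,bearing = 1·83.7 + 4·86.4 = 429.3 kN → 0.75 × 429.3 = 322 kN.
Bearing governs: 322 kN.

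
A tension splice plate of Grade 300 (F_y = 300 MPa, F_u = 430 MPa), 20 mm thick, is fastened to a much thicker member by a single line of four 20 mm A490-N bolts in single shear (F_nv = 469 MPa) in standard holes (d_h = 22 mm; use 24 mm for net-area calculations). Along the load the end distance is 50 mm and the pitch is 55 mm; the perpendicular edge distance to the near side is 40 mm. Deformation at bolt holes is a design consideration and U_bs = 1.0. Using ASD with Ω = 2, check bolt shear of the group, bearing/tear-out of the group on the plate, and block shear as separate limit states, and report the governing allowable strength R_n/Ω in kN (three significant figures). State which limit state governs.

Bolt shear: A_b = π·20²/4 = 314.2 mm²; R_n = 469 × 314.2 × 4 × 1 / 1000 = 589.4 kN → 589.4 / 2 = 295 kN.
Bearing: edge l_c = 39, r_n = 402.5 kN; interior l_c = 33, r_n = 340.6 kN; R_n = 402.5 + 3·340.6 = 1424 kN → 712 kN.
Block shear: A_gv = 4300, A_nv = 2620, A_nt = 560 mm²; R_n = min(0.6F_uA_nv, 0.6F_yA_gv) + U_bs·F_u·A_nt = 916.8 kN → 458 kN.
Bolt shear governs: 295 kN.

295 kN (bolt shear governs)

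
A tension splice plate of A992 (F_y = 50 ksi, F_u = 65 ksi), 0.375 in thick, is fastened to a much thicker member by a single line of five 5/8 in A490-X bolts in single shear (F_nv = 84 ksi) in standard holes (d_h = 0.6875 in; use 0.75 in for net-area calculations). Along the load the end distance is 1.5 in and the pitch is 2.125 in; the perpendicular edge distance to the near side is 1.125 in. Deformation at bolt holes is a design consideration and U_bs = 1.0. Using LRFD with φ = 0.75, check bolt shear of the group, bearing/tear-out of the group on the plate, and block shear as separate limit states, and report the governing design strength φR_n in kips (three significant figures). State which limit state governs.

Bolt shear: A_b = π·0.625²/4 = 0.3068 in²; R_n = 84 × 0.3068 × 5 × 1 = 128.9 kips → 0.75 × 128.9 = 96.6 kips.
Bearing: edge l_c = 1.156, r_n = 33.82 kips; interior l_c = 1.438, r_n = 36.56 kips; R_n = 33.82 + 4·36.56 = 180.1 kips → 135 kips.
Block shear: A_gv = 3.75, A_nv = 2.484, A_nt = 0.2812 in²; R_n = min(0.6F_uA_nv, 0.6F_yA_gv) + U_bs·F_u·A_nt = 115.2 kips → 86.4 kips.
Block shear governs: 86.4 kips.

86.4 kips (block shear governs)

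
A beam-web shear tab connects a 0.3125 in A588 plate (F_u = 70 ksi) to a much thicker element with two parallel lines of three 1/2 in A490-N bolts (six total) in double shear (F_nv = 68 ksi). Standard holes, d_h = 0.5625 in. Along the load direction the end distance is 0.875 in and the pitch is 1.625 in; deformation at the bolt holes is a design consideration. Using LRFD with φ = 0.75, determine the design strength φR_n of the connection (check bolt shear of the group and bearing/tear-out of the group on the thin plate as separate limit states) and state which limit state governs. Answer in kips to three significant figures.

Bolt shear: A_b = π·0.5²/4 = 0.1963 in²; R_n = 68 × 0.1963 × 6 × 2 = 160.2 kips → 0.75 × 160.2 = 120 kips.
Bearing (1.2 l_c t F_u ≤ 2.4 d t F_u): upper limit = 2.4·0.5·0.3125·70 = 26.25 kips.
  Edge l_c = 0.875 − 0.5625/2 = 0.5938 → r_n = 15.59 kips; interior l_c = 1.625 − 0.5625 = 1.062 → r_n = 26.25 kips.
  R_n,bearing = 2·15.59 + 4·26.25 = 136.2 kips → 0.75 × 136.2 = 102 kips.
Bearing governs: 102 kips.

102 kips (bearing governs)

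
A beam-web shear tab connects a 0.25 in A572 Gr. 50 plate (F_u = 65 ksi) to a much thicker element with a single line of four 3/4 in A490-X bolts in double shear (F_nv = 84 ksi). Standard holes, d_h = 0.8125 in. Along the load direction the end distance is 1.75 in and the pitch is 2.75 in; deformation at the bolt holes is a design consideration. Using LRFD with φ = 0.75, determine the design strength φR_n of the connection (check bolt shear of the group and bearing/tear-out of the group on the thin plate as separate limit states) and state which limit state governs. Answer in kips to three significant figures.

Bolt shear: A_b = π·0.75²/4 = 0.4418 in²; R_n = 84 × 0.4418 × 4 × 2 = 296.9 kips → 0.75 × 296.9 = 223 kips.
Bearing (1.2 l_c t F_u ≤ 2.4 d t F_u): upper limit = 2.4·0.75·0.25·65 = 29.25 kips.
  Edge l_c = 1.75 − 0.8125/2 = 1.344 → r_n = 26.2 kips; interior l_c = 2.75 − 0.8125 = 1.938 → r_n = 29.25 kips.
  R_n,bearing = 1·26.2 + 3·29.25 = 114 kips → 0.75 × 114 = 85.5 kips.
Bearing governs: 85.5 kips.

85.5 kips (bearing governs)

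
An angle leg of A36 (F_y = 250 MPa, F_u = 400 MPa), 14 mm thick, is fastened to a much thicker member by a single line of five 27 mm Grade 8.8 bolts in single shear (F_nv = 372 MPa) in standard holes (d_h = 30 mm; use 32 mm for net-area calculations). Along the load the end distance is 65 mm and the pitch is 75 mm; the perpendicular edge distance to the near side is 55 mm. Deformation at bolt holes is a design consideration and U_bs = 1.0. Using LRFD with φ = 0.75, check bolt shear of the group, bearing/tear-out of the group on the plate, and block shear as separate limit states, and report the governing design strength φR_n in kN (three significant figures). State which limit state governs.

721 kN (block shear governs)

Bolt shear: A_b = π·27²/4 = 572.6 mm²; R_n = 372 × 572.6 × 5 × 1 / 1000 = 1065 kN → 0.75 × 1065 = 799 kN.
Bearing: edge l_c = 50, r_n = 336 kN; interior l_c = 45, r_n = 302.4 kN; R_n = 336 + 4·302.4 = 1546 kN → 1160 kN.
Block shear: A_gv = 5110, A_nv = 3094, A_nt = 546 mm²; R_n = min(0.6F_uA_nv, 0.6F_yA_gv) + U_bs·F_u·A_nt = 961 kN → 721 kN.
Block shear governs: 721 kN.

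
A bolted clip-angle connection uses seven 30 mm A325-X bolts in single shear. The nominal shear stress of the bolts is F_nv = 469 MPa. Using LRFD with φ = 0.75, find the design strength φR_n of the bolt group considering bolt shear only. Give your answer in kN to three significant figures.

A_b = π × 30² / 4 = 706.9 mm².
R_n = F_nv · A_b · n · n_s = 469 × 706.9 × 7 × 1 / 1000 = 2321 kN.
Design strength φR_n = 0.75 × 2321 = 1740 kN.

1740 kN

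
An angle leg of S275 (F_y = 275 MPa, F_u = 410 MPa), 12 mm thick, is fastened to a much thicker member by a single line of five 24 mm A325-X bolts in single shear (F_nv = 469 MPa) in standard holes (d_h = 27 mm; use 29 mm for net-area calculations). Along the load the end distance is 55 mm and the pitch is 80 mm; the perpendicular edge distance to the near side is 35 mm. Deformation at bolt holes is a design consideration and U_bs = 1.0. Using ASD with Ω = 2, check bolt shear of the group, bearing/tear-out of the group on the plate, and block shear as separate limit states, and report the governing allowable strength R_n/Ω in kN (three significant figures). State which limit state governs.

Bolt shear: A_b = π·24²/4 = 452.4 mm²; R_n = 469 × 452.4 × 5 × 1 / 1000 = 1061 kN → 1061 / 2 = 530 kN.
Bearing: edge l_c = 41.5, r_n = 245 kN; interior l_c = 53, r_n = 283.4 kN; R_n = 245 + 4·283.4 = 1379 kN → 689 kN.
Block shear: A_gv = 4500, A_nv = 2934, A_nt = 246 mm²; R_n = min(0.6F_uA_nv, 0.6F_yA_gv) + U_bs·F_u·A_nt = 822.6 kN → 411 kN.
Block shear governs: 411 kN.

411 kN (block shear governs)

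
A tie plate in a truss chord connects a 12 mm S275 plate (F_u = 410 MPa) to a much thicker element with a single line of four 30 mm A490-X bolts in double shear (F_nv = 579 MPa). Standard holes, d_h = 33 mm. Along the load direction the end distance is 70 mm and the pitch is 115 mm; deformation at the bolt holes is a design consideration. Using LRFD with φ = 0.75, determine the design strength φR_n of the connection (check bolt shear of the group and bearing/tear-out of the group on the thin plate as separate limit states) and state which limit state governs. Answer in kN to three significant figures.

1030 kN (bearing governs)

Bolt shear: A_b = π·30²/4 = 706.9 mm²; R_n = 579 × 706.9 × 4 × 2 / 1000 = 3274 kN → 0.75 × 3274 = 2460 kN.
Bearing (1.2 l_c t F_u ≤ 2.4 d t F_u): upper limit = 2.4·30·12·410 / 1000 = 354.2 kN.
  Edge l_c = 70 − 33/2 = 53.5 → r_n = 315.9 kN; interior l_c = 115 − 33 = 82 → r_n = 354.2 kN.
  R_n,bearing = 1·315.9 + 3·354.2 = 1379 kN → 0.75 × 1379 = 1030 kN.
Bearing governs: 1030 kN.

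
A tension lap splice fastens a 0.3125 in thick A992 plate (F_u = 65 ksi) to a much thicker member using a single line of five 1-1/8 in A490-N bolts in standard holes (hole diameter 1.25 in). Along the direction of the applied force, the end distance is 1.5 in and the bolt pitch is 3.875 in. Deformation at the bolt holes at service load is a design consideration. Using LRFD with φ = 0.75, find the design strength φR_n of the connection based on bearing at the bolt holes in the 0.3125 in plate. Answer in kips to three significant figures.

181 kips

Per bolt r_n = 1.2 l_c t F_u ≤ 2.4 d t F_u; upper limit = 2.4 × 1.125 × 0.3125 × 65 = 54.84 kips.
Edge bolt: l_c = 1.5 − 1.25/2 = 0.875 in → 1.2 × 0.875 × 0.3125 × 65 = 21.33 → r_n = 21.33 kips.
Interior bolts: l_c = 3.875 − 1.25 = 2.625 in → 1.2 × 2.625 × 0.3125 × 65 = 63.98 → r_n = 54.84 kips.
R_n = 1 × 21.33 + 4 × 54.84 = 240.7 kips.
Design strength φR_n = 0.75 × 240.7 = 181 kips.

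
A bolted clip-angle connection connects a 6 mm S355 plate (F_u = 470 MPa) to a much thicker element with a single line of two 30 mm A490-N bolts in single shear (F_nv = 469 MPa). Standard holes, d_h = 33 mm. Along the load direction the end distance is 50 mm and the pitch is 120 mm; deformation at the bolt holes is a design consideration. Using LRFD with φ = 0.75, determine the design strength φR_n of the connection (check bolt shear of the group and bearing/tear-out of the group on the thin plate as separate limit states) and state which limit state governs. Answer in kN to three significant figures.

Bolt shear: A_b = π·30²/4 = 706.9 mm²; R_n = 469 × 706.9 × 2 × 1 / 1000 = 663 kN → 0.75 × 663 = 497 kN.
Bearing (1.2 l_c t F_u ≤ 2.4 d t F_u): upper limit = 2.4·30·6·470 / 1000 = 203 kN.
  Edge l_c = 50 − 33/2 = 33.5 → r_n = 113.4 kN; interior l_c = 120 − 33 = 87 → r_n = 203 kN.
  R_n,bearing = 1·113.4 + 1·203 = 316.4 kN → 0.75 × 316.4 = 237 kN.
Bearing governs: 237 kN.

237 kN (bearing governs)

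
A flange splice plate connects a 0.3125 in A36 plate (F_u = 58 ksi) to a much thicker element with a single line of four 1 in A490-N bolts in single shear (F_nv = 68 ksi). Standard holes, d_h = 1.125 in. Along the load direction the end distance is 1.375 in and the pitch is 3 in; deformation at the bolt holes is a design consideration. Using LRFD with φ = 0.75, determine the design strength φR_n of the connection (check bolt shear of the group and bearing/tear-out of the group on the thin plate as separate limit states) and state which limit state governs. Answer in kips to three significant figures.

105 kips (bearing governs)

Bolt shear: A_b = π·1²/4 = 0.7854 in²; R_n = 68 × 0.7854 × 4 × 1 = 213.6 kips → 0.75 × 213.6 = 160 kips.
Bearing (1.2 l_c t F_u ≤ 2.4 d t F_u): upper limit = 2.4·1·0.3125·58 = 43.5 kips.
  Edge l_c = 1.375 − 1.125/2 = 0.8125 → r_n = 17.67 kips; interior l_c = 3 − 1.125 = 1.875 → r_n = 40.78 kips.
  R_n,bearing = 1·17.67 + 3·40.78 = 140 kips → 0.75 × 140 = 105 kips.
Bearing governs: 105 kips.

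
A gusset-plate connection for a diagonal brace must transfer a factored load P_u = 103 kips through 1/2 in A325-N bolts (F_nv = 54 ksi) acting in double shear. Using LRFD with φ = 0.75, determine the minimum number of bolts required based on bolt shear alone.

A_b = π·0.5²/4 = 0.1963 in².
Per-bolt design strength φR_n = 0.75 × 54 × 0.1963 × 2 = 15.9 kips.
n ≥ 103 / 15.9 = 6.476 → use 7 bolts.

7 bolts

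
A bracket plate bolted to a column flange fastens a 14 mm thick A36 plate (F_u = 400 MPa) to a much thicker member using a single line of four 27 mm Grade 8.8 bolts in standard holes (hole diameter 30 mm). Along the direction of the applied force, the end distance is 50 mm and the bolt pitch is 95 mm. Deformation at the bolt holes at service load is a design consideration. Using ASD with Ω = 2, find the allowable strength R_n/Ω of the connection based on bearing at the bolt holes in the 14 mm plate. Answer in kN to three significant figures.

662 kN

Per bolt r_n = 1.2 l_c t F_u ≤ 2.4 d t F_u; upper limit = 2.4 × 27 × 14 × 400 / 1000 = 362.9 kN.
Edge bolt: l_c = 50 − 30/2 = 35 mm → 1.2 × 35 × 14 × 400 / 1000 = 235.2 → r_n = 235.2 kN.
Interior bolts: l_c = 95 − 30 = 65 mm → 1.2 × 65 × 14 × 400 / 1000 = 436.8 → r_n = 362.9 kN.
R_n = 1 × 235.2 + 3 × 362.9 = 1324 kN.
Allowable strength R_n/Ω = 1324 / 2 = 662 kN.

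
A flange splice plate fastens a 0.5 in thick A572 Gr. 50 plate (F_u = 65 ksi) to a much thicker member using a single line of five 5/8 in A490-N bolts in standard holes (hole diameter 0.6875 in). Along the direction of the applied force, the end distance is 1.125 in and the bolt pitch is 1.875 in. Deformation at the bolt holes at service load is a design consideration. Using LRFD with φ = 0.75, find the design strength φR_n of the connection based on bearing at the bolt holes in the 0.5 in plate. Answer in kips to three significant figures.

Per bolt r_n = 1.2 l_c t F_u ≤ 2.4 d t F_u; upper limit = 2.4 × 0.625 × 0.5 × 65 = 48.75 kips.
Edge bolt: l_c = 1.125 − 0.6875/2 = 0.7812 in → 1.2 × 0.7812 × 0.5 × 65 = 30.47 → r_n = 30.47 kips.
Interior bolts: l_c = 1.875 − 0.6875 = 1.188 in → 1.2 × 1.188 × 0.5 × 65 = 46.31 → r_n = 46.31 kips.
R_n = 1 × 30.47 + 4 × 46.31 = 215.7 kips.
Design strength φR_n = 0.75 × 215.7 = 162 kips.

162 kips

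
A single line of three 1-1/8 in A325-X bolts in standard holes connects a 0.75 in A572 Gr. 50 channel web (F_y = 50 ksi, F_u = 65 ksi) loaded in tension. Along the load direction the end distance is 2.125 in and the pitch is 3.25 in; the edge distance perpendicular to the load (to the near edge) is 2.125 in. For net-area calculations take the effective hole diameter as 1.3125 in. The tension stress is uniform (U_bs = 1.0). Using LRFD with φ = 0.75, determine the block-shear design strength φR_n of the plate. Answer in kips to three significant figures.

171 kips

Shear plane L_v = 2.125 + 2·3.25 = 8.625 in; A_gv = 8.625 × 0.75 = 6.469 in².
A_nv = (8.625 − 2.5·1.3125) × 0.75 = 4.008 in².
A_nt = (2.125 − 0.5·1.3125) × 0.75 = 1.102 in².
0.6 F_u A_nv = 156.3 kips; 0.6 F_y A_gv = 194.1 kips → shear rupture governs the shear term.
R_n = 156.3 + 1.0 × 65 × 1.102 = 227.9 kips.
Design strength φR_n = 0.75 × 227.9 = 171 kips.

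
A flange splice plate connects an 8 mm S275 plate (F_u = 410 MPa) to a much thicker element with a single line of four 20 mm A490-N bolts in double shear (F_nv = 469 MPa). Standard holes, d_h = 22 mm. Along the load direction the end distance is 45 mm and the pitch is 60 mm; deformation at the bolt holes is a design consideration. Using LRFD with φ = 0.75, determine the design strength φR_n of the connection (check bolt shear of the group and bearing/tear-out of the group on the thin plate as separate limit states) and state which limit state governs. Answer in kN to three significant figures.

Bolt shear: A_b = π·20²/4 = 314.2 mm²; R_n = 469 × 314.2 × 4 × 2 / 1000 = 1179 kN → 0.75 × 1179 = 884 kN.
Bearing (1.2 l_c t F_u ≤ 2.4 d t F_u): upper limit = 2.4·20·8·410 / 1000 = 157.4 kN.
  Edge l_c = 45 − 22/2 = 34 → r_n = 133.8 kN; interior l_c = 60 − 22 = 38 → r_n = 149.6 kN.
  R_n,bearing = 1·133.8 + 3·149.6 = 582.5 kN → 0.75 × 582.5 = 437 kN.
Bearing governs: 437 kN.

437 kN (bearing governs)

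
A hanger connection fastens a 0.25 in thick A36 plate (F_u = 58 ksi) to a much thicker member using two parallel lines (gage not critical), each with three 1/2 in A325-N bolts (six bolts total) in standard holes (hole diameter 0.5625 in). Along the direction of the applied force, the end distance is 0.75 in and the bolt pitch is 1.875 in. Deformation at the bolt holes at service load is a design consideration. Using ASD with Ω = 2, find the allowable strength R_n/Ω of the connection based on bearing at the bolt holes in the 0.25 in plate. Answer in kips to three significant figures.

Per bolt r_n = 1.2 l_c t F_u ≤ 2.4 d t F_u; upper limit = 2.4 × 0.5 × 0.25 × 58 = 17.4 kips.
Edge bolt: l_c = 0.75 − 0.5625/2 = 0.4688 in → 1.2 × 0.4688 × 0.25 × 58 = 8.156 → r_n = 8.156 kips.
Interior bolts: l_c = 1.875 − 0.5625 = 1.312 in → 1.2 × 1.312 × 0.25 × 58 = 22.84 → r_n = 17.4 kips.
R_n = 2 × 8.156 + 4 × 17.4 = 85.91 kips.
Allowable strength R_n/Ω = 85.91 / 2 = 43 kips.

43 kips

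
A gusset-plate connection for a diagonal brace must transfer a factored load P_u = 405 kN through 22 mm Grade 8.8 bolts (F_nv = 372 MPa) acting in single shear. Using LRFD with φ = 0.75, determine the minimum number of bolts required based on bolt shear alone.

A_b = π·22²/4 = 380.1 mm².
Per-bolt design strength φR_n = 0.75 × 372 × 380.1 × 1 / 1000 = 106.1 kN.
n ≥ 405 / 106.1 = 3.819 → use 4 bolts.

4 bolts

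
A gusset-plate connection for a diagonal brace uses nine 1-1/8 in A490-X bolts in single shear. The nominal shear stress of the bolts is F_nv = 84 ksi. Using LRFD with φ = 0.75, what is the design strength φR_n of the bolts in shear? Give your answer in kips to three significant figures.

A_b = π × 1.125² / 4 = 0.994 in².
R_n = F_nv · A_b · n · n_s = 84 × 0.994 × 9 × 1 = 751.5 kips.
Design strength φR_n = 0.75 × 751.5 = 564 kips.

564 kips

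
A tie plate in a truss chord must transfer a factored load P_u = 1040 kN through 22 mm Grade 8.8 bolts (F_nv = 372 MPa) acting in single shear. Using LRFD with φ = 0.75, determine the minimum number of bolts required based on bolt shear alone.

A_b = π·22²/4 = 380.1 mm².
Per-bolt design strength φR_n = 0.75 × 372 × 380.1 × 1 / 1000 = 106.1 kN.
n ≥ 1040 / 106.1 = 9.806 → use 10 bolts.

10 bolts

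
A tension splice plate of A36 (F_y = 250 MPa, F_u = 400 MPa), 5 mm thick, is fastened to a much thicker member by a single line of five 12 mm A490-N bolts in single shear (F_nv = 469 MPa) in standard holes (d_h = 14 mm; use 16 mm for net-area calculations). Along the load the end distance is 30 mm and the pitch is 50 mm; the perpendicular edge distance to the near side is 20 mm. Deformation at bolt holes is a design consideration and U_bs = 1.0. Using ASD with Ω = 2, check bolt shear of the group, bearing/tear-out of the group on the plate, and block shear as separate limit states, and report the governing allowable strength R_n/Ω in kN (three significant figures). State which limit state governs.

98.2 kN (block shear governs)

Bolt shear: A_b = π·12²/4 = 113.1 mm²; R_n = 469 × 113.1 × 5 × 1 / 1000 = 265.2 kN → 265.2 / 2 = 133 kN.
Bearing: edge l_c = 23, r_n = 55.2 kN; interior l_c = 36, r_n = 57.6 kN; R_n = 55.2 + 4·57.6 = 285.6 kN → 143 kN.
Block shear: A_gv = 1150, A_nv = 790, A_nt = 60 mm²; R_n = min(0.6F_uA_nv, 0.6F_yA_gv) + U_bs·F_u·A_nt = 196.5 kN → 98.2 kN.
Block shear governs: 98.2 kN.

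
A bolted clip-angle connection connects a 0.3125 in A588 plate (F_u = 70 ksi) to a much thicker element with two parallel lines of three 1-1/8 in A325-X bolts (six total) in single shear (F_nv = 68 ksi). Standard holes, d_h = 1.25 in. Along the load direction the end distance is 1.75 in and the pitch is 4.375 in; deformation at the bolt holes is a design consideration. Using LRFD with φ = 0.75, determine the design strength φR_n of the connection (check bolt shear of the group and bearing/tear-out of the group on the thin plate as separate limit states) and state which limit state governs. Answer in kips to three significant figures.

Bolt shear: A_b = π·1.125²/4 = 0.994 in²; R_n = 68 × 0.994 × 6 × 1 = 405.6 kips → 0.75 × 405.6 = 304 kips.
Bearing (1.2 l_c t F_u ≤ 2.4 d t F_u): upper limit = 2.4·1.125·0.3125·70 = 59.06 kips.
  Edge l_c = 1.75 − 1.25/2 = 1.125 → r_n = 29.53 kips; interior l_c = 4.375 − 1.25 = 3.125 → r_n = 59.06 kips.
  R_n,bearing = 2·29.53 + 4·59.06 = 295.3 kips → 0.75 × 295.3 = 221 kips.
Bearing governs: 221 kips.

221 kips (bearing governs)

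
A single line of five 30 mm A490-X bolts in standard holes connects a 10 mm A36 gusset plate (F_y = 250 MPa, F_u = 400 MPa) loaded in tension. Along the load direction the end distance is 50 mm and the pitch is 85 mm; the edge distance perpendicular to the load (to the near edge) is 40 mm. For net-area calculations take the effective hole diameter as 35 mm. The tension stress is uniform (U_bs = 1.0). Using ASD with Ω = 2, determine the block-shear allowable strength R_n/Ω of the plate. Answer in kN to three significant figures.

Shear plane L_v = 50 + 4·85 = 390 mm; A_gv = 390 × 10 = 3900 mm².
A_nv = (390 − 4.5·35) × 10 = 2325 mm².
A_nt = (40 − 0.5·35) × 10 = 225 mm².
0.6 F_u A_nv = 558 kN; 0.6 F_y A_gv = 585 kN → shear rupture governs the shear term.
R_n = 558 + 1.0 × 400 × 225 / 1000 = 648 kN.
Allowable strength R_n/Ω = 648 / 2 = 324 kN.

324 kN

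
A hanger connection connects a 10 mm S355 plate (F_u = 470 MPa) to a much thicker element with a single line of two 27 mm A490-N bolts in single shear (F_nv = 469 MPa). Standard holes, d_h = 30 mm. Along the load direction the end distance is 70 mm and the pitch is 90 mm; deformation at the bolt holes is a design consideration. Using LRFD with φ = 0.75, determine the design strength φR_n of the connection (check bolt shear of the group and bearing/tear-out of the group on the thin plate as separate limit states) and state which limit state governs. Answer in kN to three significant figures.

Bolt shear: A_b = π·27²/4 = 572.6 mm²; R_n = 469 × 572.6 × 2 × 1 / 1000 = 537.1 kN → 0.75 × 537.1 = 403 kN.
Bearing (1.2 l_c t F_u ≤ 2.4 d t F_u): upper limit = 2.4·27·10·470 / 1000 = 304.6 kN.
  Edge l_c = 70 − 30/2 = 55 → r_n = 304.6 kN; interior l_c = 90 − 30 = 60 → r_n = 304.6 kN.
  R_n,bearing = 1·304.6 + 1·304.6 = 609.1 kN → 0.75 × 609.1 = 457 kN.
Bolt shear governs: 403 kN.

403 kN (bolt shear governs)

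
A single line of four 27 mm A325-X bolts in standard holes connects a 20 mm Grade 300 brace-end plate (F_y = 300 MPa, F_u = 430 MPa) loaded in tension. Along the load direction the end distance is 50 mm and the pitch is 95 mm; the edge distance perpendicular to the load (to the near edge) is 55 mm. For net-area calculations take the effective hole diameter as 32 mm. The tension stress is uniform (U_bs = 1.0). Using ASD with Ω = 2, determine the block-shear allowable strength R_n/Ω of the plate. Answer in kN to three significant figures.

743 kN

Shear plane L_v = 50 + 3·95 = 335 mm; A_gv = 335 × 20 = 6700 mm².
A_nv = (335 − 3.5·32) × 20 = 4460 mm².
A_nt = (55 − 0.5·32) × 20 = 780 mm².
0.6 F_u A_nv = 1151 kN; 0.6 F_y A_gv = 1206 kN → shear rupture governs the shear term.
R_n = 1151 + 1.0 × 430 × 780 / 1000 = 1486 kN.
Allowable strength R_n/Ω = 1486 / 2 = 743 kN.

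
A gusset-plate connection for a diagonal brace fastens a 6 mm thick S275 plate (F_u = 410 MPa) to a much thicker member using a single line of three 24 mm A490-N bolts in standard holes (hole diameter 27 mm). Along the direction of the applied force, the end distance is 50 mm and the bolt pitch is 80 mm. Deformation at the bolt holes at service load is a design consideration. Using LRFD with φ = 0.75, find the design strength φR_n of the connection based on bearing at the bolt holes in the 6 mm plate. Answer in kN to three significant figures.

293 kN

Per bolt r_n = 1.2 l_c t F_u ≤ 2.4 d t F_u; upper limit = 2.4 × 24 × 6 × 410 / 1000 = 141.7 kN.
Edge bolt: l_c = 50 − 27/2 = 36.5 mm → 1.2 × 36.5 × 6 × 410 / 1000 = 107.7 → r_n = 107.7 kN.
Interior bolts: l_c = 80 − 27 = 53 mm → 1.2 × 53 × 6 × 410 / 1000 = 156.5 → r_n = 141.7 kN.
R_n = 1 × 107.7 + 2 × 141.7 = 391.1 kN.
Design strength φR_n = 0.75 × 391.1 = 293 kN.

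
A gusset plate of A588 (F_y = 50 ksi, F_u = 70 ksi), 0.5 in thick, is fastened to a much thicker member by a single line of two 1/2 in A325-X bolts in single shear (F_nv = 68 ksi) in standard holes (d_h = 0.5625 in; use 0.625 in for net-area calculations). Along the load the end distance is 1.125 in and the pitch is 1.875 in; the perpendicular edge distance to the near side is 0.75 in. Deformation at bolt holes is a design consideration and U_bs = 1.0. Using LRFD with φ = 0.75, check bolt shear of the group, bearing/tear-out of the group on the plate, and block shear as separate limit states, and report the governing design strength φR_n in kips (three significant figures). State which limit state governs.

Bolt shear: A_b = π·0.5²/4 = 0.1963 in²; R_n = 68 × 0.1963 × 2 × 1 = 26.7 kips → 0.75 × 26.7 = 20 kips.
Bearing: edge l_c = 0.8438, r_n = 35.44 kips; interior l_c = 1.312, r_n = 42 kips; R_n = 35.44 + 1·42 = 77.44 kips → 58.1 kips.
Block shear: A_gv = 1.5, A_nv = 1.031, A_nt = 0.2188 in²; R_n = min(0.6F_uA_nv, 0.6F_yA_gv) + U_bs·F_u·A_nt = 58.62 kips → 44 kips.
Bolt shear governs: 20 kips.

20 kips (bolt shear governs)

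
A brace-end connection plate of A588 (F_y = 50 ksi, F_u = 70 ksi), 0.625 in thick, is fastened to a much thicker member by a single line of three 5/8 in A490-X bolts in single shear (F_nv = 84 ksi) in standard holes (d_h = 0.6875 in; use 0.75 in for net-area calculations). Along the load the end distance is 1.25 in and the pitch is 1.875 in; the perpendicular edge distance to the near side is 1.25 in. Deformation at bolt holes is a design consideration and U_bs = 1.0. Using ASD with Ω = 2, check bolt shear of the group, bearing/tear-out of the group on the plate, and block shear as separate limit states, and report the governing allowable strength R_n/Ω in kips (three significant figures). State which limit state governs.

Bolt shear: A_b = π·0.625²/4 = 0.3068 in²; R_n = 84 × 0.3068 × 3 × 1 = 77.31 kips → 77.31 / 2 = 38.7 kips.
Bearing: edge l_c = 0.9062, r_n = 47.58 kips; interior l_c = 1.188, r_n = 62.34 kips; R_n = 47.58 + 2·62.34 = 172.3 kips → 86.1 kips.
Block shear: A_gv = 3.125, A_nv = 1.953, A_nt = 0.5469 in²; R_n = min(0.6F_uA_nv, 0.6F_yA_gv) + U_bs·F_u·A_nt = 120.3 kips → 60.2 kips.
Bolt shear governs: 38.7 kips.

38.7 kips (bolt shear governs)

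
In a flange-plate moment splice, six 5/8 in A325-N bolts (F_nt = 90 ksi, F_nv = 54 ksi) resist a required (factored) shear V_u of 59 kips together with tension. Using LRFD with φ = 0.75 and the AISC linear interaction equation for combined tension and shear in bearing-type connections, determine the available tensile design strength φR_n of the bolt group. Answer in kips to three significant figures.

A_b = π·0.625²/4 = 0.3068 in²; f_rv = 59 / (6 × 0.3068) = 32.05 ksi.
F'_nt = 1.3 F_nt − (F_nt / φF_nv) f_rv = 1.3·90 − (90/(0.75·54))·32.05 = 45.77 ksi, capped at F_nt → F'_nt = 45.77 ksi.
R_n = F'_nt · A_b · n = 45.77 × 0.3068 × 6 = 84.26 kips.
Design strength φR_n = 0.75 × 84.26 = 63.2 kips.

63.2 kips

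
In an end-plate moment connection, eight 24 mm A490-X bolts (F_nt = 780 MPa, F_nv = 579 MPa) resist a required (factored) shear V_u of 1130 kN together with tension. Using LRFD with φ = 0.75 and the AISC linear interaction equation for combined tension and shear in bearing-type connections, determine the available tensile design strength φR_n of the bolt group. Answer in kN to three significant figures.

1230 kN

A_b = π·24²/4 = 452.4 mm²; f_rv = 1130 × 1000 / (8 × 452.4) = 312.2 MPa.
F'_nt = 1.3 F_nt − (F_nt / φF_nv) f_rv = 1.3·780 − (780/(0.75·579))·312.2 = 453.2 MPa, capped at F_nt → F'_nt = 453.2 MPa.
R_n = F'_nt · A_b · n = 453.2 × 452.4 × 8 / 1000 = 1640 kN.
Design strength φR_n = 0.75 × 1640 = 1230 kN.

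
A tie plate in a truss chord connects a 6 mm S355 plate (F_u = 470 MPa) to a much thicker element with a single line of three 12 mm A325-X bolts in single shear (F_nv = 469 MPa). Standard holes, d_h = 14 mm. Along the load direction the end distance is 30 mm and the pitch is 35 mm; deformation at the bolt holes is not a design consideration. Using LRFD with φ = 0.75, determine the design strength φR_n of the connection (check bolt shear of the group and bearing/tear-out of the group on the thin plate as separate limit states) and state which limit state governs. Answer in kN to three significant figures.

Bolt shear: A_b = π·12²/4 = 113.1 mm²; R_n = 469 × 113.1 × 3 × 1 / 1000 = 159.1 kN → 0.75 × 159.1 = 119 kN.
Bearing (1.5 l_c t F_u ≤ 3.0 d t F_u): upper limit = 3.0·12·6·470 / 1000 = 101.5 kN.
  Edge l_c = 30 − 14/2 = 23 → r_n = 97.29 kN; interior l_c = 35 − 14 = 21 → r_n = 88.83 kN.
  R_n,bearing = 1·97.29 + 2·88.83 = 274.9 kN → 0.75 × 274.9 = 206 kN.
Bolt shear governs: 119 kN.

119 kN (bolt shear governs)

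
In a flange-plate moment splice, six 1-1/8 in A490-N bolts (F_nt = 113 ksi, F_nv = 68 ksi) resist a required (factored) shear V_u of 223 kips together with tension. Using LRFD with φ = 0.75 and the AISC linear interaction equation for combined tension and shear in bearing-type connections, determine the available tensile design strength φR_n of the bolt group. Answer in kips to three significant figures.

287 kips

A_b = π·1.125²/4 = 0.994 in²; f_rv = 223 / (6 × 0.994) = 37.39 ksi.
F'_nt = 1.3 F_nt − (F_nt / φF_nv) f_rv = 1.3·113 − (113/(0.75·68))·37.39 = 64.05 ksi, capped at F_nt → F'_nt = 64.05 ksi.
R_n = F'_nt · A_b · n = 64.05 × 0.994 × 6 = 382 kips.
Design strength φR_n = 0.75 × 382 = 287 kips.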